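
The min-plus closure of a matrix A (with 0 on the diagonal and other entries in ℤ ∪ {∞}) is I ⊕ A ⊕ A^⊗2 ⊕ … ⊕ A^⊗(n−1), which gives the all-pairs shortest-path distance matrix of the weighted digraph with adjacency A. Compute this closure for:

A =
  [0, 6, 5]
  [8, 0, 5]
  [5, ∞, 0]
Closure =
  [0, 6, 5]
  [8, 0, 5]
  [5, 11, 0]

This is the Floyd-Warshall all-pairs shortest-path computation. For each intermediate vertex k = 0, 1, …, 2, update dist[i][j] ← min(dist[i][j], dist[i][k] + dist[k][j]). The final matrix gives, for each (i, j), the minimum total weight of any directed path from i to j (possibly empty when i = j).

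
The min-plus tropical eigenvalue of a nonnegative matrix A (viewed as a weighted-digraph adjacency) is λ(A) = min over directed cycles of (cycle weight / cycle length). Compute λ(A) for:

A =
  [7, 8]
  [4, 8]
λ(A) = 6

Enumerate directed cycles and compute their means (weight / length). Sample:
  cycle 0 → 0: weight = 7, length = 1, mean = 7/1 ≈ 7.000
  cycle 1 → 1: weight = 8, length = 1, mean = 8/1 ≈ 8.000
  cycle 0 → 1 → 0: weight = 12, length = 2, mean = 12/2 ≈ 6.000
  cycle 1 → 0 → 1: weight = 12, length = 2, mean = 12/2 ≈ 6.000
Minimum mean = 6.000, attained e.g. along the cycle 0 → 1 → 0 with weight 12 and length 2. So λ(A) = 12/2 = 6.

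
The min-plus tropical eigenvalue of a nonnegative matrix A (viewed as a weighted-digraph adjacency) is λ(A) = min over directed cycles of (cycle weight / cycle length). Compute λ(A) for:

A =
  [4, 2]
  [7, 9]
λ(A) = 4

Enumerate directed cycles and compute their means (weight / length). Sample:
  cycle 0 → 0: weight = 4, length = 1, mean = 4/1 ≈ 4.000
  cycle 1 → 1: weight = 9, length = 1, mean = 9/1 ≈ 9.000
  cycle 0 → 1 → 0: weight = 9, length = 2, mean = 9/2 ≈ 4.500
  cycle 1 → 0 → 1: weight = 9, length = 2, mean = 9/2 ≈ 4.500
Minimum mean = 4.000, attained e.g. along the cycle 0 → 0 with weight 4 and length 1. So λ(A) = 4/1 = 4.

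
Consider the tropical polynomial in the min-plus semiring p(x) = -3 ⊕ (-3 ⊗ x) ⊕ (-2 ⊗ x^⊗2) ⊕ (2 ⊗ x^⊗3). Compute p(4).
p(4) = -3

A tropical monomial a ⊗ x^⊗i evaluates to a + i · x. Evaluating each term at x = 4:
  Term 0 contributes -3 + 0 · 4 = -3
  Term 1 contributes -3 + 1 · 4 = 1
  Term 2 contributes -2 + 2 · 4 = 6
  Term 3 contributes 2 + 3 · 4 = 14
p(4) = ⊕ of these = min[-3, 1, 6, 14] = -3.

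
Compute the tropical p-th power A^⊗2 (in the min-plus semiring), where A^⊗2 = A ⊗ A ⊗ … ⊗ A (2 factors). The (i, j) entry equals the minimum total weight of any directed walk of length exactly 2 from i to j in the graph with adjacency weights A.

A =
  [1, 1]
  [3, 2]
A^⊗2 =
  [2, 2]
  [4, 4]

Each entry (A^⊗2)_ij equals the minimum over all length-2 walks i = v_0 → v_1 → … → v_2 = j of Σ_t A[v_t][v_{t+1}]. For example, for (i, j) = (0, 1) we minimise over 2 possible intermediate vertex sequences; the minimum is 2, attained along the walk 0 → 0 → 1.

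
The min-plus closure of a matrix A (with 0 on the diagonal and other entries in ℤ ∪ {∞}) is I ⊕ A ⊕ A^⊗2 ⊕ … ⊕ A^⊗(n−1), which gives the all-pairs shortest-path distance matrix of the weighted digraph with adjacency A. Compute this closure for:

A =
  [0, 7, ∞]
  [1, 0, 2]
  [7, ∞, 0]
Closure =
  [0, 7, 9]
  [1, 0, 2]
  [7, 14, 0]

This is the Floyd-Warshall all-pairs shortest-path computation. For each intermediate vertex k = 0, 1, …, 2, update dist[i][j] ← min(dist[i][j], dist[i][k] + dist[k][j]). The final matrix gives, for each (i, j), the minimum total weight of any directed path from i to j (possibly empty when i = j).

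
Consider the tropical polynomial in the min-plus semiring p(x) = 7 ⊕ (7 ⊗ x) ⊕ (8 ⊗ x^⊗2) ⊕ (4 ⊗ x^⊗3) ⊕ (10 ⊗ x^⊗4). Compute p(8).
p(8) = 7

A tropical monomial a ⊗ x^⊗i evaluates to a + i · x. Evaluating each term at x = 8:
  Term 0 contributes 7 + 0 · 8 = 7
  Term 1 contributes 7 + 1 · 8 = 15
  Term 2 contributes 8 + 2 · 8 = 24
  Term 3 contributes 4 + 3 · 8 = 28
  Term 4 contributes 10 + 4 · 8 = 42
p(8) = ⊕ of these = min[7, 15, 24, 28, 42] = 7.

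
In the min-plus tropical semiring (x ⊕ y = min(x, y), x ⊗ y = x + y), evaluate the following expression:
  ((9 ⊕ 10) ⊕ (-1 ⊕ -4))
((9 ⊕ 10) ⊕ (-1 ⊕ -4)) = -4

Expand innermost to outermost. Recall ⊕ takes the minimum of its arguments and ⊗ takes their sum. Working out the expression ((9 ⊕ 10) ⊕ (-1 ⊕ -4)) gives -4.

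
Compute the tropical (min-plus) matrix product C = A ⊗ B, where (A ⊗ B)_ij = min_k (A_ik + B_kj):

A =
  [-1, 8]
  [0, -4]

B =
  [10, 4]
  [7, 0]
A ⊗ B =
  [9, 3]
  [3, -4]

Apply the min-plus product entry-by-entry:
  C[0][0] = min over k of (A[0][0] + B[0][0] = -1 + 10 = 9, A[0][1] + B[1][0] = 8 + 7 = 15) = 9 (attained at k = 0)
  C[0][1] = min over k of (A[0][0] + B[0][1] = -1 + 4 = 3, A[0][1] + B[1][1] = 8 + 0 = 8) = 3 (attained at k = 0)
  C[1][0] = min over k of (A[1][0] + B[0][0] = 0 + 10 = 10, A[1][1] + B[1][0] = -4 + 7 = 3) = 3 (attained at k = 1)
  C[1][1] = min over k of (A[1][0] + B[0][1] = 0 + 4 = 4, A[1][1] + B[1][1] = -4 + 0 = -4) = -4 (attained at k = 1)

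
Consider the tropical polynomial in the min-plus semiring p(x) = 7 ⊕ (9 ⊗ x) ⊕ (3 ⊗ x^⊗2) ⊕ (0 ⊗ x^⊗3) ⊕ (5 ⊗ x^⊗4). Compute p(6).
p(6) = 7

A tropical monomial a ⊗ x^⊗i evaluates to a + i · x. Evaluating each term at x = 6:
  Term 0 contributes 7 + 0 · 6 = 7
  Term 1 contributes 9 + 1 · 6 = 15
  Term 2 contributes 3 + 2 · 6 = 15
  Term 3 contributes 0 + 3 · 6 = 18
  Term 4 contributes 5 + 4 · 6 = 29
p(6) = ⊕ of these = min[7, 15, 15, 18, 29] = 7.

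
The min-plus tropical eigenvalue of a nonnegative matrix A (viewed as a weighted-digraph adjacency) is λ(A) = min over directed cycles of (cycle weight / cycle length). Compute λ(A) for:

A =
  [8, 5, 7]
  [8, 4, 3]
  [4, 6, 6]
λ(A) = 4

Enumerate directed cycles and compute their means (weight / length). Sample:
  cycle 0 → 0: weight = 8, length = 1, mean = 8/1 ≈ 8.000
  cycle 1 → 1: weight = 4, length = 1, mean = 4/1 ≈ 4.000
  cycle 2 → 2: weight = 6, length = 1, mean = 6/1 ≈ 6.000
  cycle 0 → 1 → 0: weight = 13, length = 2, mean = 13/2 ≈ 6.500
  cycle 0 → 2 → 0: weight = 11, length = 2, mean = 11/2 ≈ 5.500
  cycle 1 → 0 → 1: weight = 13, length = 2, mean = 13/2 ≈ 6.500
Minimum mean = 4.000, attained e.g. along the cycle 1 → 1 with weight 4 and length 1. So λ(A) = 4/1 = 4.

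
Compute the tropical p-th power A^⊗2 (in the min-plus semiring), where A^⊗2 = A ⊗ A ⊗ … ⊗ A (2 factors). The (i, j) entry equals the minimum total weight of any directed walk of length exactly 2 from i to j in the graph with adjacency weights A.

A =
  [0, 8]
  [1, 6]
A^⊗2 =
  [0, 8]
  [1, 9]

Each entry (A^⊗2)_ij equals the minimum over all length-2 walks i = v_0 → v_1 → … → v_2 = j of Σ_t A[v_t][v_{t+1}]. For example, for (i, j) = (0, 1) we minimise over 2 possible intermediate vertex sequences; the minimum is 8, attained along the walk 0 → 0 → 1.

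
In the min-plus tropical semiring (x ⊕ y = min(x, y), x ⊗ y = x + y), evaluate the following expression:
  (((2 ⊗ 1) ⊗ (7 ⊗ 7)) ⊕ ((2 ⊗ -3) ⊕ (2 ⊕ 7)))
(((2 ⊗ 1) ⊗ (7 ⊗ 7)) ⊕ ((2 ⊗ -3) ⊕ (2 ⊕ 7))) = -1

Expand innermost to outermost. Recall ⊕ takes the minimum of its arguments and ⊗ takes their sum. Working out the expression (((2 ⊗ 1) ⊗ (7 ⊗ 7)) ⊕ ((2 ⊗ -3) ⊕ (2 ⊕ 7))) gives -1.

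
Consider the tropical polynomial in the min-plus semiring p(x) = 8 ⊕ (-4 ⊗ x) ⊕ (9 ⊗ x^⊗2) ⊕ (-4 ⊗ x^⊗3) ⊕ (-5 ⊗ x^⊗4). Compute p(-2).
p(-2) = -13

A tropical monomial a ⊗ x^⊗i evaluates to a + i · x. Evaluating each term at x = -2:
  Term 0 contributes 8 + 0 · -2 = 8
  Term 1 contributes -4 + 1 · -2 = -6
  Term 2 contributes 9 + 2 · -2 = 5
  Term 3 contributes -4 + 3 · -2 = -10
  Term 4 contributes -5 + 4 · -2 = -13
p(-2) = ⊕ of these = min[8, -6, 5, -10, -13] = -13.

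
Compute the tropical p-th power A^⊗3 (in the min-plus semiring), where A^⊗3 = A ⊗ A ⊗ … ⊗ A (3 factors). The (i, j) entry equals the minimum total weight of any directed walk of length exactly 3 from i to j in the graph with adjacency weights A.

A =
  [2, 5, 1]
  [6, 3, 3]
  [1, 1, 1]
A^⊗3 =
  [3, 3, 3]
  [5, 5, 5]
  [3, 3, 3]

Each entry (A^⊗3)_ij equals the minimum over all length-3 walks i = v_0 → v_1 → … → v_3 = j of Σ_t A[v_t][v_{t+1}]. For example, for (i, j) = (0, 2) we minimise over 9 possible intermediate vertex sequences; the minimum is 3, attained along the walk 0 → 2 → 0 → 2.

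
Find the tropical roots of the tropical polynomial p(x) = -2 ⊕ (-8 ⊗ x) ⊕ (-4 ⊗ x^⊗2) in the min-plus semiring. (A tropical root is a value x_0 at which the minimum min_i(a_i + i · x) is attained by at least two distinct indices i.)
Roots: {-4, 6}

Each tropical root is a break point of the lower envelope of the lines y = a_i + i · x (there are 3 lines, with slopes 0, 1, ..., 2). Only the lines that attain the minimum somewhere contribute to roots; other lines are dominated. Here the surviving (envelope) indices are i = 2, i = 1, i = 0.
Intersections between consecutive envelope lines give the roots: for adjacent envelope indices i < j the intersection is x = (a_i − a_j) / (j − i). Reading off the sorted break points: {-4, 6}.
Verification: at each break x_0, at least two indices attain the minimum of min_i(a_i + i · x_0).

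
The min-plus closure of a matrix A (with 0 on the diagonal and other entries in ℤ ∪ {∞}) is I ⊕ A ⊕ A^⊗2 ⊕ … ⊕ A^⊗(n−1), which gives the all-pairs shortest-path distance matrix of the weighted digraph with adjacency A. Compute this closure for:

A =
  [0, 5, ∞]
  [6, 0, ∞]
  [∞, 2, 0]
Closure =
  [0, 5, ∞]
  [6, 0, ∞]
  [8, 2, 0]

This is the Floyd-Warshall all-pairs shortest-path computation. For each intermediate vertex k = 0, 1, …, 2, update dist[i][j] ← min(dist[i][j], dist[i][k] + dist[k][j]). The final matrix gives, for each (i, j), the minimum total weight of any directed path from i to j (possibly empty when i = j).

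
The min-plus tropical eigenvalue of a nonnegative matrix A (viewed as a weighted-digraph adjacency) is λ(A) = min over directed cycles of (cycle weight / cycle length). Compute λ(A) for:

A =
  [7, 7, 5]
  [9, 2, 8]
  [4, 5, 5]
λ(A) = 2

Enumerate directed cycles and compute their means (weight / length). Sample:
  cycle 0 → 0: weight = 7, length = 1, mean = 7/1 ≈ 7.000
  cycle 1 → 1: weight = 2, length = 1, mean = 2/1 ≈ 2.000
  cycle 2 → 2: weight = 5, length = 1, mean = 5/1 ≈ 5.000
  cycle 0 → 1 → 0: weight = 16, length = 2, mean = 16/2 ≈ 8.000
  cycle 0 → 2 → 0: weight = 9, length = 2, mean = 9/2 ≈ 4.500
  cycle 1 → 0 → 1: weight = 16, length = 2, mean = 16/2 ≈ 8.000
Minimum mean = 2.000, attained e.g. along the cycle 1 → 1 with weight 2 and length 1. So λ(A) = 2/1 = 2.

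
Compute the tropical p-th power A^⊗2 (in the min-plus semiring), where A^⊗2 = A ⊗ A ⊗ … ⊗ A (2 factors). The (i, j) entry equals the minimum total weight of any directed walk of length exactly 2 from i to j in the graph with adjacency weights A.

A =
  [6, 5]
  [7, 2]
A^⊗2 =
  [12, 7]
  [9, 4]

Each entry (A^⊗2)_ij equals the minimum over all length-2 walks i = v_0 → v_1 → … → v_2 = j of Σ_t A[v_t][v_{t+1}]. For example, for (i, j) = (0, 1) we minimise over 2 possible intermediate vertex sequences; the minimum is 7, attained along the walk 0 → 1 → 1.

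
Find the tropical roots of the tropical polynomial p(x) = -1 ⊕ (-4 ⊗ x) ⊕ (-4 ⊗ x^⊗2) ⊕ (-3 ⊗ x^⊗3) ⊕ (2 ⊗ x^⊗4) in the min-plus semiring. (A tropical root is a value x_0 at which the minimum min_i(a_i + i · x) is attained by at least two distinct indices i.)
Roots: {-5, -1, 0, 3}

Each tropical root is a break point of the lower envelope of the lines y = a_i + i · x (there are 5 lines, with slopes 0, 1, ..., 4). Only the lines that attain the minimum somewhere contribute to roots; other lines are dominated. Here the surviving (envelope) indices are i = 4, i = 3, i = 2, i = 1, i = 0.
Intersections between consecutive envelope lines give the roots: for adjacent envelope indices i < j the intersection is x = (a_i − a_j) / (j − i). Reading off the sorted break points: {-5, -1, 0, 3}.
Verification: at each break x_0, at least two indices attain the minimum of min_i(a_i + i · x_0).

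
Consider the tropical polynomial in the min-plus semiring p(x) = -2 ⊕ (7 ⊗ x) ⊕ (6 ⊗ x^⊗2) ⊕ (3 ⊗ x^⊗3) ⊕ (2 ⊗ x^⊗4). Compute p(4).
p(4) = -2

A tropical monomial a ⊗ x^⊗i evaluates to a + i · x. Evaluating each term at x = 4:
  Term 0 contributes -2 + 0 · 4 = -2
  Term 1 contributes 7 + 1 · 4 = 11
  Term 2 contributes 6 + 2 · 4 = 14
  Term 3 contributes 3 + 3 · 4 = 15
  Term 4 contributes 2 + 4 · 4 = 18
p(4) = ⊕ of these = min[-2, 11, 14, 15, 18] = -2.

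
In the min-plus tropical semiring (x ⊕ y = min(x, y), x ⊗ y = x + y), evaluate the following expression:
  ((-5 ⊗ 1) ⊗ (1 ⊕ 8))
((-5 ⊗ 1) ⊗ (1 ⊕ 8)) = -3

Expand innermost to outermost. Recall ⊕ takes the minimum of its arguments and ⊗ takes their sum. Working out the expression ((-5 ⊗ 1) ⊗ (1 ⊕ 8)) gives -3.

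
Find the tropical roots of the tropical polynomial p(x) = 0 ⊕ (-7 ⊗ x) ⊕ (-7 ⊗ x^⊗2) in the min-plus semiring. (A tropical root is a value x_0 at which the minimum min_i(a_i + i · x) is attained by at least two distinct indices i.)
Roots: {0, 7}

Each tropical root is a break point of the lower envelope of the lines y = a_i + i · x (there are 3 lines, with slopes 0, 1, ..., 2). Only the lines that attain the minimum somewhere contribute to roots; other lines are dominated. Here the surviving (envelope) indices are i = 2, i = 1, i = 0.
Intersections between consecutive envelope lines give the roots: for adjacent envelope indices i < j the intersection is x = (a_i − a_j) / (j − i). Reading off the sorted break points: {0, 7}.
Verification: at each break x_0, at least two indices attain the minimum of min_i(a_i + i · x_0).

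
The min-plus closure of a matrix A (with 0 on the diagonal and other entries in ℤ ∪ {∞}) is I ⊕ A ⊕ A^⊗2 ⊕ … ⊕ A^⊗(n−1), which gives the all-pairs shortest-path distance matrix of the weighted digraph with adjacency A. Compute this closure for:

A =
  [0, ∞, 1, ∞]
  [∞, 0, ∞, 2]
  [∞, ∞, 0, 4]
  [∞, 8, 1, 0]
Closure =
  [0, 13, 1, 5]
  [∞, 0, 3, 2]
  [∞, 12, 0, 4]
  [∞, 8, 1, 0]

This is the Floyd-Warshall all-pairs shortest-path computation. For each intermediate vertex k = 0, 1, …, 3, update dist[i][j] ← min(dist[i][j], dist[i][k] + dist[k][j]). The final matrix gives, for each (i, j), the minimum total weight of any directed path from i to j (possibly empty when i = j).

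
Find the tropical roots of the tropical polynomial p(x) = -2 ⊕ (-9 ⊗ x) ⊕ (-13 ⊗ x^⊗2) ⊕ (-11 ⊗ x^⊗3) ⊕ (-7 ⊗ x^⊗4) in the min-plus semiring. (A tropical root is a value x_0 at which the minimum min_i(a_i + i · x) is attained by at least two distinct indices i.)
Roots: {-4, -2, 4, 7}

Each tropical root is a break point of the lower envelope of the lines y = a_i + i · x (there are 5 lines, with slopes 0, 1, ..., 4). Only the lines that attain the minimum somewhere contribute to roots; other lines are dominated. Here the surviving (envelope) indices are i = 4, i = 3, i = 2, i = 1, i = 0.
Intersections between consecutive envelope lines give the roots: for adjacent envelope indices i < j the intersection is x = (a_i − a_j) / (j − i). Reading off the sorted break points: {-4, -2, 4, 7}.
Verification: at each break x_0, at least two indices attain the minimum of min_i(a_i + i · x_0).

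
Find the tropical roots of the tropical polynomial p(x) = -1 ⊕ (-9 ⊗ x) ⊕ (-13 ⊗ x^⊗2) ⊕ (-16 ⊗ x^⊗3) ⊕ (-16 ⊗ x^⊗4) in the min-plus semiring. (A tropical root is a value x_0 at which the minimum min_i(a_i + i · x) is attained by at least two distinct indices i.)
Roots: {0, 3, 4, 8}

Each tropical root is a break point of the lower envelope of the lines y = a_i + i · x (there are 5 lines, with slopes 0, 1, ..., 4). Only the lines that attain the minimum somewhere contribute to roots; other lines are dominated. Here the surviving (envelope) indices are i = 4, i = 3, i = 2, i = 1, i = 0.
Intersections between consecutive envelope lines give the roots: for adjacent envelope indices i < j the intersection is x = (a_i − a_j) / (j − i). Reading off the sorted break points: {0, 3, 4, 8}.
Verification: at each break x_0, at least two indices attain the minimum of min_i(a_i + i · x_0).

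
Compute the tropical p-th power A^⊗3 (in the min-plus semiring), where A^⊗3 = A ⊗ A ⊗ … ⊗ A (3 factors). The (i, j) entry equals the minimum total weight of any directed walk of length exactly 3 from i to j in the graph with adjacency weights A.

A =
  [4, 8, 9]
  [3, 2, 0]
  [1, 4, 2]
A^⊗3 =
  [9, 12, 10]
  [3, 6, 4]
  [5, 8, 6]

Each entry (A^⊗3)_ij equals the minimum over all length-3 walks i = v_0 → v_1 → … → v_3 = j of Σ_t A[v_t][v_{t+1}]. For example, for (i, j) = (0, 2) we minimise over 9 possible intermediate vertex sequences; the minimum is 10, attained along the walk 0 → 1 → 1 → 2.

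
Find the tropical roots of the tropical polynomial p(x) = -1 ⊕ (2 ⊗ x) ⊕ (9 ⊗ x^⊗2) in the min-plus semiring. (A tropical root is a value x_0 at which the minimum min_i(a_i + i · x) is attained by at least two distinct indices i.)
Roots: {-7, -3}

Each tropical root is a break point of the lower envelope of the lines y = a_i + i · x (there are 3 lines, with slopes 0, 1, ..., 2). Only the lines that attain the minimum somewhere contribute to roots; other lines are dominated. Here the surviving (envelope) indices are i = 2, i = 1, i = 0.
Intersections between consecutive envelope lines give the roots: for adjacent envelope indices i < j the intersection is x = (a_i − a_j) / (j − i). Reading off the sorted break points: {-7, -3}.
Verification: at each break x_0, at least two indices attain the minimum of min_i(a_i + i · x_0).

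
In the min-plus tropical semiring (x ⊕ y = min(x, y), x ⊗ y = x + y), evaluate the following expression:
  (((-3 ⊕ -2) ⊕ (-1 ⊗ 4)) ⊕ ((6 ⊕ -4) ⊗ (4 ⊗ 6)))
(((-3 ⊕ -2) ⊕ (-1 ⊗ 4)) ⊕ ((6 ⊕ -4) ⊗ (4 ⊗ 6))) = -3

Expand innermost to outermost. Recall ⊕ takes the minimum of its arguments and ⊗ takes their sum. Working out the expression (((-3 ⊕ -2) ⊕ (-1 ⊗ 4)) ⊕ ((6 ⊕ -4) ⊗ (4 ⊗ 6))) gives -3.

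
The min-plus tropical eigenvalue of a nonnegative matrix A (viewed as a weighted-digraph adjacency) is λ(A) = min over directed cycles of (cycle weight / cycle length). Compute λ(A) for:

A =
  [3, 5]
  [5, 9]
λ(A) = 3

Enumerate directed cycles and compute their means (weight / length). Sample:
  cycle 0 → 0: weight = 3, length = 1, mean = 3/1 ≈ 3.000
  cycle 1 → 1: weight = 9, length = 1, mean = 9/1 ≈ 9.000
  cycle 0 → 1 → 0: weight = 10, length = 2, mean = 10/2 ≈ 5.000
  cycle 1 → 0 → 1: weight = 10, length = 2, mean = 10/2 ≈ 5.000
Minimum mean = 3.000, attained e.g. along the cycle 0 → 0 with weight 3 and length 1. So λ(A) = 3/1 = 3.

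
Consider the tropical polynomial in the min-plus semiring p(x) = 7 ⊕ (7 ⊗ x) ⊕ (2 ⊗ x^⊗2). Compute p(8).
p(8) = 7

A tropical monomial a ⊗ x^⊗i evaluates to a + i · x. Evaluating each term at x = 8:
  Term 0 contributes 7 + 0 · 8 = 7
  Term 1 contributes 7 + 1 · 8 = 15
  Term 2 contributes 2 + 2 · 8 = 18
p(8) = ⊕ of these = min[7, 15, 18] = 7.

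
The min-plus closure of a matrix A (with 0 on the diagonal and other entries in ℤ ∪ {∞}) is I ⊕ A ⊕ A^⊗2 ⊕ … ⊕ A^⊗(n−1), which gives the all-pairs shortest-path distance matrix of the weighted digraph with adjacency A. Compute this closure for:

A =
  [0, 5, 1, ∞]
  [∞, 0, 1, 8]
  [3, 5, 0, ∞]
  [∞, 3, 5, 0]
Closure =
  [0, 5, 1, 13]
  [4, 0, 1, 8]
  [3, 5, 0, 13]
  [7, 3, 4, 0]

This is the Floyd-Warshall all-pairs shortest-path computation. For each intermediate vertex k = 0, 1, …, 3, update dist[i][j] ← min(dist[i][j], dist[i][k] + dist[k][j]). The final matrix gives, for each (i, j), the minimum total weight of any directed path from i to j (possibly empty when i = j).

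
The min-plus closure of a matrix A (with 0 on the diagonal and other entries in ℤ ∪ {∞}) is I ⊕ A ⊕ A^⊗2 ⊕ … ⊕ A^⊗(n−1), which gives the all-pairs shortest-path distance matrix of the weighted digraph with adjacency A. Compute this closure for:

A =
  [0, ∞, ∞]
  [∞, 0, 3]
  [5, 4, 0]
Closure =
  [0, ∞, ∞]
  [8, 0, 3]
  [5, 4, 0]

This is the Floyd-Warshall all-pairs shortest-path computation. For each intermediate vertex k = 0, 1, …, 2, update dist[i][j] ← min(dist[i][j], dist[i][k] + dist[k][j]). The final matrix gives, for each (i, j), the minimum total weight of any directed path from i to j (possibly empty when i = j).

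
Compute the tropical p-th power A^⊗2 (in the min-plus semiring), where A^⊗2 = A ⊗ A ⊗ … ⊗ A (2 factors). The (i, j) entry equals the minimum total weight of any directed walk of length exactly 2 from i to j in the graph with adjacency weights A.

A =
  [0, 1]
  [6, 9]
A^⊗2 =
  [0, 1]
  [6, 7]

Each entry (A^⊗2)_ij equals the minimum over all length-2 walks i = v_0 → v_1 → … → v_2 = j of Σ_t A[v_t][v_{t+1}]. For example, for (i, j) = (0, 1) we minimise over 2 possible intermediate vertex sequences; the minimum is 1, attained along the walk 0 → 0 → 1.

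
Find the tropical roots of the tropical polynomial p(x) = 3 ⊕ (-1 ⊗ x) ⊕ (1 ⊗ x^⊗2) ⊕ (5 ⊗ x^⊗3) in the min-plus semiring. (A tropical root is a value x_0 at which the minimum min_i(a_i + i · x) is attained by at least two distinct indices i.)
Roots: {-4, -2, 4}

Each tropical root is a break point of the lower envelope of the lines y = a_i + i · x (there are 4 lines, with slopes 0, 1, ..., 3). Only the lines that attain the minimum somewhere contribute to roots; other lines are dominated. Here the surviving (envelope) indices are i = 3, i = 2, i = 1, i = 0.
Intersections between consecutive envelope lines give the roots: for adjacent envelope indices i < j the intersection is x = (a_i − a_j) / (j − i). Reading off the sorted break points: {-4, -2, 4}.
Verification: at each break x_0, at least two indices attain the minimum of min_i(a_i + i · x_0).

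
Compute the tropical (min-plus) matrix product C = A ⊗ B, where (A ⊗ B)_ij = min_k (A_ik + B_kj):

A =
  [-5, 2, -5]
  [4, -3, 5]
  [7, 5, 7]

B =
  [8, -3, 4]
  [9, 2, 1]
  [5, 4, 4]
A ⊗ B =
  [0, -8, -1]
  [6, -1, -2]
  [12, 4, 6]

Apply the min-plus product entry-by-entry:
  C[0][0] = min over k of (A[0][0] + B[0][0] = -5 + 8 = 3, A[0][1] + B[1][0] = 2 + 9 = 11, A[0][2] + B[2][0] = -5 + 5 = 0) = 0 (attained at k = 2)
  C[0][1] = min over k of (A[0][0] + B[0][1] = -5 + -3 = -8, A[0][1] + B[1][1] = 2 + 2 = 4, A[0][2] + B[2][1] = -5 + 4 = -1) = -8 (attained at k = 0)
  C[0][2] = min over k of (A[0][0] + B[0][2] = -5 + 4 = -1, A[0][1] + B[1][2] = 2 + 1 = 3, A[0][2] + B[2][2] = -5 + 4 = -1) = -1 (attained at k = 0)
  C[1][0] = min over k of (A[1][0] + B[0][0] = 4 + 8 = 12, A[1][1] + B[1][0] = -3 + 9 = 6, A[1][2] + B[2][0] = 5 + 5 = 10) = 6 (attained at k = 1)
  C[1][1] = min over k of (A[1][0] + B[0][1] = 4 + -3 = 1, A[1][1] + B[1][1] = -3 + 2 = -1, A[1][2] + B[2][1] = 5 + 4 = 9) = -1 (attained at k = 1)
  C[1][2] = min over k of (A[1][0] + B[0][2] = 4 + 4 = 8, A[1][1] + B[1][2] = -3 + 1 = -2, A[1][2] + B[2][2] = 5 + 4 = 9) = -2 (attained at k = 1)
  C[2][0] = min over k of (A[2][0] + B[0][0] = 7 + 8 = 15, A[2][1] + B[1][0] = 5 + 9 = 14, A[2][2] + B[2][0] = 7 + 5 = 12) = 12 (attained at k = 2)
  C[2][1] = min over k of (A[2][0] + B[0][1] = 7 + -3 = 4, A[2][1] + B[1][1] = 5 + 2 = 7, A[2][2] + B[2][1] = 7 + 4 = 11) = 4 (attained at k = 0)
  C[2][2] = min over k of (A[2][0] + B[0][2] = 7 + 4 = 11, A[2][1] + B[1][2] = 5 + 1 = 6, A[2][2] + B[2][2] = 7 + 4 = 11) = 6 (attained at k = 1)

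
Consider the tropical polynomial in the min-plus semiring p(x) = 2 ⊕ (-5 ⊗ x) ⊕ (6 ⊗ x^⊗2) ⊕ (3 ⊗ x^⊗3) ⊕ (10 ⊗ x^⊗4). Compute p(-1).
p(-1) = -6

A tropical monomial a ⊗ x^⊗i evaluates to a + i · x. Evaluating each term at x = -1:
  Term 0 contributes 2 + 0 · -1 = 2
  Term 1 contributes -5 + 1 · -1 = -6
  Term 2 contributes 6 + 2 · -1 = 4
  Term 3 contributes 3 + 3 · -1 = 0
  Term 4 contributes 10 + 4 · -1 = 6
p(-1) = ⊕ of these = min[2, -6, 4, 0, 6] = -6.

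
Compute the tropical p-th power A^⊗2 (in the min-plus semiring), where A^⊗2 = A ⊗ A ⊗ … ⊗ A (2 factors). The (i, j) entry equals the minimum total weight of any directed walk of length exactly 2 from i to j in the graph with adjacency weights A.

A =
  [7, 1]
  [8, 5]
A^⊗2 =
  [9, 6]
  [13, 9]

Each entry (A^⊗2)_ij equals the minimum over all length-2 walks i = v_0 → v_1 → … → v_2 = j of Σ_t A[v_t][v_{t+1}]. For example, for (i, j) = (0, 1) we minimise over 2 possible intermediate vertex sequences; the minimum is 6, attained along the walk 0 → 1 → 1.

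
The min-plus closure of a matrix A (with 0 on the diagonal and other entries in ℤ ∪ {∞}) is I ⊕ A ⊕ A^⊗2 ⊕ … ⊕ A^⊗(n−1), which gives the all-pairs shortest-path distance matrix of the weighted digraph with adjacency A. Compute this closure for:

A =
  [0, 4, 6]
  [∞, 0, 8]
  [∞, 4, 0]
Closure =
  [0, 4, 6]
  [∞, 0, 8]
  [∞, 4, 0]

This is the Floyd-Warshall all-pairs shortest-path computation. For each intermediate vertex k = 0, 1, …, 2, update dist[i][j] ← min(dist[i][j], dist[i][k] + dist[k][j]). The final matrix gives, for each (i, j), the minimum total weight of any directed path from i to j (possibly empty when i = j).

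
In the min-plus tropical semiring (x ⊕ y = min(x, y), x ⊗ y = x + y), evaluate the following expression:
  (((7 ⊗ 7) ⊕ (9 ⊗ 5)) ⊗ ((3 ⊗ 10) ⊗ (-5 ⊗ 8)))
(((7 ⊗ 7) ⊕ (9 ⊗ 5)) ⊗ ((3 ⊗ 10) ⊗ (-5 ⊗ 8))) = 30

Expand innermost to outermost. Recall ⊕ takes the minimum of its arguments and ⊗ takes their sum. Working out the expression (((7 ⊗ 7) ⊕ (9 ⊗ 5)) ⊗ ((3 ⊗ 10) ⊗ (-5 ⊗ 8))) gives 30.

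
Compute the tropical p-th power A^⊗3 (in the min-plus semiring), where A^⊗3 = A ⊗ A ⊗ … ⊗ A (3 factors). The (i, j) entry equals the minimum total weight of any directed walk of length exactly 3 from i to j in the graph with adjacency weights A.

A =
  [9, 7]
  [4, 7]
A^⊗3 =
  [18, 18]
  [15, 18]

Each entry (A^⊗3)_ij equals the minimum over all length-3 walks i = v_0 → v_1 → … → v_3 = j of Σ_t A[v_t][v_{t+1}]. For example, for (i, j) = (0, 1) we minimise over 4 possible intermediate vertex sequences; the minimum is 18, attained along the walk 0 → 1 → 0 → 1.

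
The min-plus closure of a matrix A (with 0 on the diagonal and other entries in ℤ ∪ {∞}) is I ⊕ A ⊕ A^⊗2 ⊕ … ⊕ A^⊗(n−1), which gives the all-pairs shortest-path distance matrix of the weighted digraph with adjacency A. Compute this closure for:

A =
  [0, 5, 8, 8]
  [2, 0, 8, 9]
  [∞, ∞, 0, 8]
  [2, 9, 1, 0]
Closure =
  [0, 5, 8, 8]
  [2, 0, 8, 9]
  [10, 15, 0, 8]
  [2, 7, 1, 0]

This is the Floyd-Warshall all-pairs shortest-path computation. For each intermediate vertex k = 0, 1, …, 3, update dist[i][j] ← min(dist[i][j], dist[i][k] + dist[k][j]). The final matrix gives, for each (i, j), the minimum total weight of any directed path from i to j (possibly empty when i = j).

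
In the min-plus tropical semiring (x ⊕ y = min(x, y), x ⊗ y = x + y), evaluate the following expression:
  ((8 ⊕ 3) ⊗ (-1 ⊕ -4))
((8 ⊕ 3) ⊗ (-1 ⊕ -4)) = -1

Expand innermost to outermost. Recall ⊕ takes the minimum of its arguments and ⊗ takes their sum. Working out the expression ((8 ⊕ 3) ⊗ (-1 ⊕ -4)) gives -1.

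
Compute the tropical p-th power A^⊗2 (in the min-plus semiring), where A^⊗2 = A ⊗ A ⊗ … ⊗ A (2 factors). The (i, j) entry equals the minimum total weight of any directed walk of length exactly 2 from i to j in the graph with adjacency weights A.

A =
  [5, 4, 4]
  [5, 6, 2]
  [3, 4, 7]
A^⊗2 =
  [7, 8, 6]
  [5, 6, 8]
  [8, 7, 6]

Each entry (A^⊗2)_ij equals the minimum over all length-2 walks i = v_0 → v_1 → … → v_2 = j of Σ_t A[v_t][v_{t+1}]. For example, for (i, j) = (0, 2) we minimise over 3 possible intermediate vertex sequences; the minimum is 6, attained along the walk 0 → 1 → 2.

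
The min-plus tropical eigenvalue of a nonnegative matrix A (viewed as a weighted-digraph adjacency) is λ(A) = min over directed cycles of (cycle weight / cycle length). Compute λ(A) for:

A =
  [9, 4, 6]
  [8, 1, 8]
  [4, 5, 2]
λ(A) = 1

Enumerate directed cycles and compute their means (weight / length). Sample:
  cycle 0 → 0: weight = 9, length = 1, mean = 9/1 ≈ 9.000
  cycle 1 → 1: weight = 1, length = 1, mean = 1/1 ≈ 1.000
  cycle 2 → 2: weight = 2, length = 1, mean = 2/1 ≈ 2.000
  cycle 0 → 1 → 0: weight = 12, length = 2, mean = 12/2 ≈ 6.000
  cycle 0 → 2 → 0: weight = 10, length = 2, mean = 10/2 ≈ 5.000
  cycle 1 → 0 → 1: weight = 12, length = 2, mean = 12/2 ≈ 6.000
Minimum mean = 1.000, attained e.g. along the cycle 1 → 1 with weight 1 and length 1. So λ(A) = 1/1 = 1.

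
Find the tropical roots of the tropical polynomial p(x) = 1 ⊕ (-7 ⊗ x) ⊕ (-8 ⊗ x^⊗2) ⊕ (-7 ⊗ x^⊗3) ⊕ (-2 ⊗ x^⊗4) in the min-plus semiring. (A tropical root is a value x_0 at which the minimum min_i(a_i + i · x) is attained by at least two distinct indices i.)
Roots: {-5, -1, 1, 8}

Each tropical root is a break point of the lower envelope of the lines y = a_i + i · x (there are 5 lines, with slopes 0, 1, ..., 4). Only the lines that attain the minimum somewhere contribute to roots; other lines are dominated. Here the surviving (envelope) indices are i = 4, i = 3, i = 2, i = 1, i = 0.
Intersections between consecutive envelope lines give the roots: for adjacent envelope indices i < j the intersection is x = (a_i − a_j) / (j − i). Reading off the sorted break points: {-5, -1, 1, 8}.
Verification: at each break x_0, at least two indices attain the minimum of min_i(a_i + i · x_0).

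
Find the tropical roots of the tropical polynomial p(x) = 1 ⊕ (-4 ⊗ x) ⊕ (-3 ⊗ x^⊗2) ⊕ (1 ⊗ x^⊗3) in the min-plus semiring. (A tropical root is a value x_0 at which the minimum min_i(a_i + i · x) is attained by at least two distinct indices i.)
Roots: {-4, -1, 5}

Each tropical root is a break point of the lower envelope of the lines y = a_i + i · x (there are 4 lines, with slopes 0, 1, ..., 3). Only the lines that attain the minimum somewhere contribute to roots; other lines are dominated. Here the surviving (envelope) indices are i = 3, i = 2, i = 1, i = 0.
Intersections between consecutive envelope lines give the roots: for adjacent envelope indices i < j the intersection is x = (a_i − a_j) / (j − i). Reading off the sorted break points: {-4, -1, 5}.
Verification: at each break x_0, at least two indices attain the minimum of min_i(a_i + i · x_0).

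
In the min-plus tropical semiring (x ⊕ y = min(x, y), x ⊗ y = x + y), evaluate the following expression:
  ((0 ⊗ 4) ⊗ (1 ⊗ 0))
((0 ⊗ 4) ⊗ (1 ⊗ 0)) = 5

Expand innermost to outermost. Recall ⊕ takes the minimum of its arguments and ⊗ takes their sum. Working out the expression ((0 ⊗ 4) ⊗ (1 ⊗ 0)) gives 5.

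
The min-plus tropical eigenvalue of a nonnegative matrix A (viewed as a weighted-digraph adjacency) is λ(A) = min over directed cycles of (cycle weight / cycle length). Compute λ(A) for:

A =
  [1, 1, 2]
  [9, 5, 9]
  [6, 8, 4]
λ(A) = 1

Enumerate directed cycles and compute their means (weight / length). Sample:
  cycle 0 → 0: weight = 1, length = 1, mean = 1/1 ≈ 1.000
  cycle 1 → 1: weight = 5, length = 1, mean = 5/1 ≈ 5.000
  cycle 2 → 2: weight = 4, length = 1, mean = 4/1 ≈ 4.000
  cycle 0 → 1 → 0: weight = 10, length = 2, mean = 10/2 ≈ 5.000
  cycle 0 → 2 → 0: weight = 8, length = 2, mean = 8/2 ≈ 4.000
  cycle 1 → 0 → 1: weight = 10, length = 2, mean = 10/2 ≈ 5.000
Minimum mean = 1.000, attained e.g. along the cycle 0 → 0 with weight 1 and length 1. So λ(A) = 1/1 = 1.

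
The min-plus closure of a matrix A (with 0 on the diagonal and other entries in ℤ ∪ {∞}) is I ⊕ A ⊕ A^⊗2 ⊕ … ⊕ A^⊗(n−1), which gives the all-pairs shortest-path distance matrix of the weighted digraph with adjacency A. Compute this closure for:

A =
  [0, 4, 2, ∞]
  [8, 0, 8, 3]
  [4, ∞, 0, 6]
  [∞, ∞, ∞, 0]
Closure =
  [0, 4, 2, 7]
  [8, 0, 8, 3]
  [4, 8, 0, 6]
  [∞, ∞, ∞, 0]

This is the Floyd-Warshall all-pairs shortest-path computation. For each intermediate vertex k = 0, 1, …, 3, update dist[i][j] ← min(dist[i][j], dist[i][k] + dist[k][j]). The final matrix gives, for each (i, j), the minimum total weight of any directed path from i to j (possibly empty when i = j).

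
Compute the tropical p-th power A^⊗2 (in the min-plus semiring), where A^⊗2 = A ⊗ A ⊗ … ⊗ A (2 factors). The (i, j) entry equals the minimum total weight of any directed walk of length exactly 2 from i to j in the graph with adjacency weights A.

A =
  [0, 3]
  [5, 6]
A^⊗2 =
  [0, 3]
  [5, 8]

Each entry (A^⊗2)_ij equals the minimum over all length-2 walks i = v_0 → v_1 → … → v_2 = j of Σ_t A[v_t][v_{t+1}]. For example, for (i, j) = (0, 1) we minimise over 2 possible intermediate vertex sequences; the minimum is 3, attained along the walk 0 → 0 → 1.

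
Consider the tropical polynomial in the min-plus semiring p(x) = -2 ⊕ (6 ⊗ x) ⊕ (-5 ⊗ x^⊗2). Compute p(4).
p(4) = -2

A tropical monomial a ⊗ x^⊗i evaluates to a + i · x. Evaluating each term at x = 4:
  Term 0 contributes -2 + 0 · 4 = -2
  Term 1 contributes 6 + 1 · 4 = 10
  Term 2 contributes -5 + 2 · 4 = 3
p(4) = ⊕ of these = min[-2, 10, 3] = -2.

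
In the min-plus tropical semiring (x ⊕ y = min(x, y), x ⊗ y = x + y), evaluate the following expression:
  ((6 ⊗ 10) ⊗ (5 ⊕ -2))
((6 ⊗ 10) ⊗ (5 ⊕ -2)) = 14

Expand innermost to outermost. Recall ⊕ takes the minimum of its arguments and ⊗ takes their sum. Working out the expression ((6 ⊗ 10) ⊗ (5 ⊕ -2)) gives 14.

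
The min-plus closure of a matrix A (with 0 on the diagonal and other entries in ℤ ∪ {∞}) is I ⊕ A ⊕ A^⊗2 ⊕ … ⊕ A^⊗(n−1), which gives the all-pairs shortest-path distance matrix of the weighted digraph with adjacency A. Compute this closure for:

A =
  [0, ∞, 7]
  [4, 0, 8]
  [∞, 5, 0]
Closure =
  [0, 12, 7]
  [4, 0, 8]
  [9, 5, 0]

This is the Floyd-Warshall all-pairs shortest-path computation. For each intermediate vertex k = 0, 1, …, 2, update dist[i][j] ← min(dist[i][j], dist[i][k] + dist[k][j]). The final matrix gives, for each (i, j), the minimum total weight of any directed path from i to j (possibly empty when i = j).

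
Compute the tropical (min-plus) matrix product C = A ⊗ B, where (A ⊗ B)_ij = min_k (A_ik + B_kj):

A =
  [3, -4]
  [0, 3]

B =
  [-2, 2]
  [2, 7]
A ⊗ B =
  [-2, 3]
  [-2, 2]

Apply the min-plus product entry-by-entry:
  C[0][0] = min over k of (A[0][0] + B[0][0] = 3 + -2 = 1, A[0][1] + B[1][0] = -4 + 2 = -2) = -2 (attained at k = 1)
  C[0][1] = min over k of (A[0][0] + B[0][1] = 3 + 2 = 5, A[0][1] + B[1][1] = -4 + 7 = 3) = 3 (attained at k = 1)
  C[1][0] = min over k of (A[1][0] + B[0][0] = 0 + -2 = -2, A[1][1] + B[1][0] = 3 + 2 = 5) = -2 (attained at k = 0)
  C[1][1] = min over k of (A[1][0] + B[0][1] = 0 + 2 = 2, A[1][1] + B[1][1] = 3 + 7 = 10) = 2 (attained at k = 0)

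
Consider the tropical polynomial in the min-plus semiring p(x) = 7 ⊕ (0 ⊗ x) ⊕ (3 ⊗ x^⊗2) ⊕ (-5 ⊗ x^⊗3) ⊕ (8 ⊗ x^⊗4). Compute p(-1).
p(-1) = -8

A tropical monomial a ⊗ x^⊗i evaluates to a + i · x. Evaluating each term at x = -1:
  Term 0 contributes 7 + 0 · -1 = 7
  Term 1 contributes 0 + 1 · -1 = -1
  Term 2 contributes 3 + 2 · -1 = 1
  Term 3 contributes -5 + 3 · -1 = -8
  Term 4 contributes 8 + 4 · -1 = 4
p(-1) = ⊕ of these = min[7, -1, 1, -8, 4] = -8.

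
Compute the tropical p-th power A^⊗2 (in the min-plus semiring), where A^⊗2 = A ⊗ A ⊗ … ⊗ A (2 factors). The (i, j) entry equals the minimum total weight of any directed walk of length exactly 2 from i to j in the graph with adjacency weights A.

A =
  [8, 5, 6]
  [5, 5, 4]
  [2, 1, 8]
A^⊗2 =
  [8, 7, 9]
  [6, 5, 9]
  [6, 6, 5]

Each entry (A^⊗2)_ij equals the minimum over all length-2 walks i = v_0 → v_1 → … → v_2 = j of Σ_t A[v_t][v_{t+1}]. For example, for (i, j) = (0, 2) we minimise over 3 possible intermediate vertex sequences; the minimum is 9, attained along the walk 0 → 1 → 2.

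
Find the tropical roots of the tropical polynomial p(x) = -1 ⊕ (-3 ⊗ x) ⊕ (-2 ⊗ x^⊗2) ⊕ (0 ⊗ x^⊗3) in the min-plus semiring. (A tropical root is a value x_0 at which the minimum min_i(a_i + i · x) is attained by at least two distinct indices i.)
Roots: {-2, -1, 2}

Each tropical root is a break point of the lower envelope of the lines y = a_i + i · x (there are 4 lines, with slopes 0, 1, ..., 3). Only the lines that attain the minimum somewhere contribute to roots; other lines are dominated. Here the surviving (envelope) indices are i = 3, i = 2, i = 1, i = 0.
Intersections between consecutive envelope lines give the roots: for adjacent envelope indices i < j the intersection is x = (a_i − a_j) / (j − i). Reading off the sorted break points: {-2, -1, 2}.
Verification: at each break x_0, at least two indices attain the minimum of min_i(a_i + i · x_0).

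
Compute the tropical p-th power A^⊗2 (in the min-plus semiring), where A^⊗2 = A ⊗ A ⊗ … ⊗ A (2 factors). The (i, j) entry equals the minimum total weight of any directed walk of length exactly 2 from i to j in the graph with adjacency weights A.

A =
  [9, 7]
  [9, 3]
A^⊗2 =
  [16, 10]
  [12, 6]

Each entry (A^⊗2)_ij equals the minimum over all length-2 walks i = v_0 → v_1 → … → v_2 = j of Σ_t A[v_t][v_{t+1}]. For example, for (i, j) = (0, 1) we minimise over 2 possible intermediate vertex sequences; the minimum is 10, attained along the walk 0 → 1 → 1.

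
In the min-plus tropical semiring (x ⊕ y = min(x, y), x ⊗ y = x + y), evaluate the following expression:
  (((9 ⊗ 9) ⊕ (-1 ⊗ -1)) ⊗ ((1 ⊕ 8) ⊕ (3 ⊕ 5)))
(((9 ⊗ 9) ⊕ (-1 ⊗ -1)) ⊗ ((1 ⊕ 8) ⊕ (3 ⊕ 5))) = -1

Expand innermost to outermost. Recall ⊕ takes the minimum of its arguments and ⊗ takes their sum. Working out the expression (((9 ⊗ 9) ⊕ (-1 ⊗ -1)) ⊗ ((1 ⊕ 8) ⊕ (3 ⊕ 5))) gives -1.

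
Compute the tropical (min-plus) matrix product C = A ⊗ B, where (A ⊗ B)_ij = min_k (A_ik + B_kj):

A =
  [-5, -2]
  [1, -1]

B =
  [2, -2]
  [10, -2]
A ⊗ B =
  [-3, -7]
  [3, -3]

Apply the min-plus product entry-by-entry:
  C[0][0] = min over k of (A[0][0] + B[0][0] = -5 + 2 = -3, A[0][1] + B[1][0] = -2 + 10 = 8) = -3 (attained at k = 0)
  C[0][1] = min over k of (A[0][0] + B[0][1] = -5 + -2 = -7, A[0][1] + B[1][1] = -2 + -2 = -4) = -7 (attained at k = 0)
  C[1][0] = min over k of (A[1][0] + B[0][0] = 1 + 2 = 3, A[1][1] + B[1][0] = -1 + 10 = 9) = 3 (attained at k = 0)
  C[1][1] = min over k of (A[1][0] + B[0][1] = 1 + -2 = -1, A[1][1] + B[1][1] = -1 + -2 = -3) = -3 (attained at k = 1)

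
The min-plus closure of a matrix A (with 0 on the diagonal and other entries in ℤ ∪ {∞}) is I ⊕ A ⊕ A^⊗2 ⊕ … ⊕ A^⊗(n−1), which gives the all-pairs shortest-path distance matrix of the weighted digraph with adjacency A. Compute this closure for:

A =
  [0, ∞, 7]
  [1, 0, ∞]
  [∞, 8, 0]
Closure =
  [0, 15, 7]
  [1, 0, 8]
  [9, 8, 0]

This is the Floyd-Warshall all-pairs shortest-path computation. For each intermediate vertex k = 0, 1, …, 2, update dist[i][j] ← min(dist[i][j], dist[i][k] + dist[k][j]). The final matrix gives, for each (i, j), the minimum total weight of any directed path from i to j (possibly empty when i = j).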